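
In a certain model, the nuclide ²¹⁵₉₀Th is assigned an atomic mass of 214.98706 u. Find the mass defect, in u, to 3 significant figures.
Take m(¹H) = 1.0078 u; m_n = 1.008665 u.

1.80 u

The nucleus contains 90 protons and 215 − 90 = 125 neutrons.
Total constituent mass: 90 × 1.0078 + 125 × 1.008665 = 216.785125 u
The mass defect is 216.785125 − 214.98706 = 1.798065 u.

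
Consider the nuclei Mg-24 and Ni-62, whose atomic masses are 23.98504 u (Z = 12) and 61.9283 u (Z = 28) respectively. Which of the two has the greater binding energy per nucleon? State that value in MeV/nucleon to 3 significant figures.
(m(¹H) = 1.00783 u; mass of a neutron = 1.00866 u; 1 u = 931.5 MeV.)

Mg-24: Σm = 12(1.00783) + 12(1.00866) = 24.19788 u; Δm = 0.21284 u; E_B = 198.26 MeV; E_B/A = 8.261 MeV
Ni-62: Σm = 28(1.00783) + 34(1.00866) = 62.51368 u; Δm = 0.58538 u; E_B = 545.281 MeV; E_B/A = 8.7949 MeV
Ni-62 has the higher binding energy per nucleon, so it is the more tightly bound nucleus.

Ni-62; 8.79 MeV/nucleon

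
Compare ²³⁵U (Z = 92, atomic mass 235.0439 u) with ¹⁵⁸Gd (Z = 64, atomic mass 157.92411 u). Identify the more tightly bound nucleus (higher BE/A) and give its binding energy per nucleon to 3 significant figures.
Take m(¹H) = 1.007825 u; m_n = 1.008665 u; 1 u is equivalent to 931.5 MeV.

¹⁵⁸Gd; 8.20 MeV/nucleon

²³⁵U: Σm = 92(1.007825) + 143(1.008665) = 236.958995 u; Δm = 1.915095 u; E_B = 1783.9 MeV; E_B/A = 7.591 MeV
¹⁵⁸Gd: Σm = 64(1.007825) + 94(1.008665) = 159.315310 u; Δm = 1.391200 u; E_B = 1295.9 MeV; E_B/A = 8.202 MeV
¹⁵⁸Gd has the higher binding energy per nucleon, so it is the more tightly bound nucleus.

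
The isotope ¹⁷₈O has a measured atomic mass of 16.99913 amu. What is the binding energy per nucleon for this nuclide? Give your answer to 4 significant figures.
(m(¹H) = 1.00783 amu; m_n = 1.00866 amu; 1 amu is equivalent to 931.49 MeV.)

7.751 MeV/nucleon

The nucleus contains 8 protons and 17 − 8 = 9 neutrons.
Mass of separated nucleons = 8(1.00783) + 9(1.00866) = 8.06264 + 9.07794 = 17.14058 amu
Mass defect Δm = 17.14058 − 16.99913 = 0.14145 amu
E_B = 0.14145 × 931.49 = 131.759 MeV
BE/A = 131.759 MeV / 17 = 7.751 MeV/nucleon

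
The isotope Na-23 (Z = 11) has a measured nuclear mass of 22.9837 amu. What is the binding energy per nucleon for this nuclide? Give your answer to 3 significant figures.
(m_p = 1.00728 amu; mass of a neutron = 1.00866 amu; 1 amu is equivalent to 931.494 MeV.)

8.11 MeV/nucleon

Z = 11, so N = A − Z = 23 − 11 = 12.
Mass of separated nucleons = 11(1.00728) + 12(1.00866) = 11.08008 + 12.10392 = 23.18400 amu
Mass defect Δm = 23.18400 − 22.9837 = 0.20030 amu
E_B = 0.20030 × 931.494 = 186.578 MeV
Per nucleon: 186.578 / 23 = 8.112 MeV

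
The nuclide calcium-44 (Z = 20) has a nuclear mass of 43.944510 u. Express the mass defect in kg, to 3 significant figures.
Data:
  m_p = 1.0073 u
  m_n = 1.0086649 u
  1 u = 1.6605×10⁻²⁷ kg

The nucleus contains 20 protons and 44 − 20 = 24 neutrons.
Mass of separated nucleons = 20(1.0073) + 24(1.0086649) = 20.1460 + 24.2079576 = 44.3539576 u
Δm = 44.3539576 − 43.944510 = 0.4094476 u
In SI units: 0.4094476 u × 1.6605×10⁻²⁷ kg/u = 6.7989e-28 kg

6.80e-28 kg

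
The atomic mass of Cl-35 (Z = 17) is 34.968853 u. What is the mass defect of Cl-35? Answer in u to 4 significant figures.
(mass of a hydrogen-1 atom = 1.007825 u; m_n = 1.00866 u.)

The nucleus contains 17 protons and 35 − 17 = 18 neutrons.
Mass of separated nucleons = 17(1.007825) + 18(1.00866) = 17.133025 + 18.15588 = 35.288905 u
Δm = 35.288905 − 34.968853 = 0.320052 u

0.3201 u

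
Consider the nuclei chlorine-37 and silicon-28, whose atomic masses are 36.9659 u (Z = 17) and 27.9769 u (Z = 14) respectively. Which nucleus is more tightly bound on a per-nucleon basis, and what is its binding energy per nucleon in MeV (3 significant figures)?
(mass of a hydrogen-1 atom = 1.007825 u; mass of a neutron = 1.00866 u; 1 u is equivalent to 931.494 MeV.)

chlorine-37; 8.57 MeV/nucleon

chlorine-37: Σm = 17(1.007825) + 20(1.00866) = 37.306225 u; Δm = 0.340325 u; E_B = 317.01 MeV; E_B/A = 8.568 MeV
silicon-28: Σm = 14(1.007825) + 14(1.00866) = 28.230790 u; Δm = 0.253890 u; E_B = 236.50 MeV; E_B/A = 8.446 MeV
chlorine-37 has the higher binding energy per nucleon, so it is the more tightly bound nucleus.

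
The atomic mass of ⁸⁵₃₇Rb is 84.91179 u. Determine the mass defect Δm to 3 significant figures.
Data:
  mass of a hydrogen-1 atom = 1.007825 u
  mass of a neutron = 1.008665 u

0.794 u

Mass of separated nucleons = 37(1.007825) + 48(1.008665) = 37.289525 + 48.415920 = 85.705445 u
Δm = 85.705445 − 84.91179 = 0.793655 u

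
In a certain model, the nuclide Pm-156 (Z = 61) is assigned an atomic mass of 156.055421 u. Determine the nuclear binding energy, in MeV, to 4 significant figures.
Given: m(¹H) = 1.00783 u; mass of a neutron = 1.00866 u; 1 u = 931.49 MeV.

The nucleus contains 61 protons and 156 − 61 = 95 neutrons.
Σm = 61·m(¹H) + 95·m_n = 61.47763 + 95.82270 = 157.30033 u
The mass defect is 157.30033 − 156.055421 = 1.244909 u.
Converting to energy: 1.244909 u × 931.49 MeV/u = 1159.62 MeV

1160 MeV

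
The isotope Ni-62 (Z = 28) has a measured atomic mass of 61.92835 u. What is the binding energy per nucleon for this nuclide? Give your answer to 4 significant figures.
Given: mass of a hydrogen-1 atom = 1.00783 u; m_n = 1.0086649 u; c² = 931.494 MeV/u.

Z = 28, so N = A − Z = 62 − 28 = 34.
Total constituent mass: 28 × 1.00783 + 34 × 1.0086649 = 62.5138466 u
Mass defect Δm = 62.5138466 − 61.92835 = 0.5854966 u
E_B = 0.5854966 × 931.494 = 545.387 MeV
BE/A = 545.387 MeV / 62 = 8.797 MeV/nucleon

8.797 MeV/nucleon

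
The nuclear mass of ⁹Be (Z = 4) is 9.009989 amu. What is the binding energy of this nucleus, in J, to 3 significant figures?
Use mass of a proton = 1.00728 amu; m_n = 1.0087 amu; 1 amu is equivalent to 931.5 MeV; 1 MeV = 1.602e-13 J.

Σm = 4·m_p + 5·m_n = 4.02912 + 5.0435 = 9.07262 amu
Δm = 9.07262 − 9.009989 = 0.062631 amu
E_B = 0.062631 × 931.5 = 58.3408 MeV
In joules: 58.3408 MeV × 1.602e-13 J/MeV = 9.3462e-12 J

9.35e-12 J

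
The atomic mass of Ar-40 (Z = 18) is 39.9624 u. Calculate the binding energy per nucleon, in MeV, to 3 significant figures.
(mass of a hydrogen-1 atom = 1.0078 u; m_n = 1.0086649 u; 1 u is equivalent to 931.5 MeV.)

With 18 protons and 22 neutrons (A = 40):
Σm = 18·m(¹H) + 22·m_n = 18.1404 + 22.1906278 = 40.3310278 u
Mass defect Δm = 40.3310278 − 39.9624 = 0.3686278 u
E_B = 0.3686278 × 931.5 = 343.377 MeV
Dividing by A = 40 gives 8.584 MeV per nucleon.

8.58 MeV/nucleon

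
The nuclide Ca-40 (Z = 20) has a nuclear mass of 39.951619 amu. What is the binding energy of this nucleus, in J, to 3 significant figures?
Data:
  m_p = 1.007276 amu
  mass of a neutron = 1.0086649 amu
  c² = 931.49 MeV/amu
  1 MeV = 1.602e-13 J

Mass of separated nucleons = 20(1.007276) + 20(1.0086649) = 20.145520 + 20.1732980 = 40.3188180 amu
Mass defect Δm = 40.3188180 − 39.951619 = 0.3671990 amu
Binding energy = Δm·c² = 0.3671990 × 931.49 MeV/amu = 342.042 MeV
In joules: 342.042 MeV × 1.602e-13 J/MeV = 5.4795e-11 J

5.48e-11 J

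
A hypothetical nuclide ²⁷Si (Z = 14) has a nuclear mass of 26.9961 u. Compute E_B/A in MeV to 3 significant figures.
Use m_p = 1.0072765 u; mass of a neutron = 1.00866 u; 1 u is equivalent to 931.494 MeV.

The nucleus contains 14 protons and 27 − 14 = 13 neutrons.
Σm = 14·m_p + 13·m_n = 14.1018710 + 13.11258 = 27.2144510 u
Mass defect Δm = 27.2144510 − 26.9961 = 0.2183510 u
Binding energy = Δm·c² = 0.2183510 × 931.494 MeV/u = 203.393 MeV
Per nucleon: 203.393 / 27 = 7.533 MeV

7.53 MeV/nucleon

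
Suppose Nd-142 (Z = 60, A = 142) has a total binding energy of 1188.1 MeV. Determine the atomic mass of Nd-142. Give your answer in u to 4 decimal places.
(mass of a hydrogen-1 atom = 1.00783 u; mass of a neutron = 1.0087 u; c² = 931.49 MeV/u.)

141.9077 u

Mass defect = 1188.1 MeV / (931.49 MeV/u) = 1.275483 u
Constituent mass = 60(1.00783) + 82(1.0087) = 143.18320 u
Atomic mass = 143.18320 − 1.275483 = 141.907717 u ≈ 141.9077 u (to 4 decimal places)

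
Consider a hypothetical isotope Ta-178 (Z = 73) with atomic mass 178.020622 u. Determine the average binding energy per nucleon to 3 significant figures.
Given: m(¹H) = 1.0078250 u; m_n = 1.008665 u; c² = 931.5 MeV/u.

7.64 MeV/nucleon

Total constituent mass: 73 × 1.0078250 + 105 × 1.008665 = 179.4810500 u
Mass defect Δm = 179.4810500 − 178.020622 = 1.4604280 u
E_B = 1.4604280 × 931.5 = 1360.39 MeV
Per nucleon: 1360.39 / 178 = 7.643 MeV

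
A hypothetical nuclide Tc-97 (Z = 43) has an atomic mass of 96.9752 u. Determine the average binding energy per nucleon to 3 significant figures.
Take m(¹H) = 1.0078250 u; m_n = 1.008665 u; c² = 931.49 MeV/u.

7.96 MeV/nucleon

Σm = 43·m(¹H) + 54·m_n = 43.3364750 + 54.467910 = 97.8043850 u
The mass defect is 97.8043850 − 96.9752 = 0.8291850 u.
Converting to energy: 0.8291850 u × 931.49 MeV/u = 772.378 MeV
Per nucleon: 772.378 / 97 = 7.963 MeV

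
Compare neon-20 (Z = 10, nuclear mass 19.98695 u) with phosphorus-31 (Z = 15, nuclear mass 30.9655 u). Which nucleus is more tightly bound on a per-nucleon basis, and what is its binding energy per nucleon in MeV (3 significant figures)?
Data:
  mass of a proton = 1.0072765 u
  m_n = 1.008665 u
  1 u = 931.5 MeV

neon-20: Σm = 10(1.0072765) + 10(1.008665) = 20.1594150 u; Δm = 0.1724650 u; E_B = 160.65 MeV; E_B/A = 8.033 MeV
phosphorus-31: Σm = 15(1.0072765) + 16(1.008665) = 31.2477875 u; Δm = 0.2822875 u; E_B = 262.95 MeV; E_B/A = 8.482 MeV
phosphorus-31 has the higher binding energy per nucleon, so it is the more tightly bound nucleus.

phosphorus-31; 8.48 MeV/nucleon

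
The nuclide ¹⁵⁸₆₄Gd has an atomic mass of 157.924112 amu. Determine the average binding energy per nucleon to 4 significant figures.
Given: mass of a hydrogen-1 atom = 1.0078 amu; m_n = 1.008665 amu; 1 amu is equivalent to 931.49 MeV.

8.192 MeV/nucleon

The nucleus contains 64 protons and 158 − 64 = 94 neutrons.
Σm = 64·m(¹H) + 94·m_n = 64.4992 + 94.814510 = 159.313710 amu
Mass defect Δm = 159.313710 − 157.924112 = 1.389598 amu
E_B = 1.389598 × 931.49 = 1294.40 MeV
BE/A = 1294.40 MeV / 158 = 8.192 MeV/nucleon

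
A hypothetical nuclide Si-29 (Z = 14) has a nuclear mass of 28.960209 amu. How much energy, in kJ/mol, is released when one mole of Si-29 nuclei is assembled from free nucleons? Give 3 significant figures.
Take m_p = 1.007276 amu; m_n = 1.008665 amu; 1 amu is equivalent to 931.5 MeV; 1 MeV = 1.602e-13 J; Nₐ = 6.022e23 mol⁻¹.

Z = 14, so N = A − Z = 29 − 14 = 15.
Σm = 14·m_p + 15·m_n = 14.101864 + 15.129975 = 29.231839 amu
Δm = 29.231839 − 28.960209 = 0.271630 amu
Converting to energy: 0.271630 amu × 931.5 MeV/amu = 253.023 MeV
Per nucleus in joules: 253.023 MeV × 1.602e-13 J/MeV = 4.0534e-11 J
Per mole: 4.0534e-11 J × 6.022e23 mol⁻¹ = 2.4410e+13 J/mol

2.44e+10 kJ/mol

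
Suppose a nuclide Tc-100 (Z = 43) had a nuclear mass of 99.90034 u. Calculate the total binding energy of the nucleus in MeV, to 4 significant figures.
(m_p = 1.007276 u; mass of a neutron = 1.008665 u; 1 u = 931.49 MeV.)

844.3 MeV

With 43 protons and 57 neutrons (A = 100):
Mass of separated nucleons = 43(1.007276) + 57(1.008665) = 43.312868 + 57.493905 = 100.806773 u
The mass defect is 100.806773 − 99.90034 = 0.906433 u.
Converting to energy: 0.906433 u × 931.49 MeV/u = 844.333 MeV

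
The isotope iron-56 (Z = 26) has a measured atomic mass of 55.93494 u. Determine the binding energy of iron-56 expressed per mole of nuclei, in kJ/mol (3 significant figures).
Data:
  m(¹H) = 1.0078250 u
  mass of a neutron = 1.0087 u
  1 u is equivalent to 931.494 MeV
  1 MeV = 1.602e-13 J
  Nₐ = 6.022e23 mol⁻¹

4.76e+10 kJ/mol

Z = 26, so N = A − Z = 56 − 26 = 30.
Σm = 26·m(¹H) + 30·m_n = 26.2034500 + 30.2610 = 56.4644500 u
Mass defect Δm = 56.4644500 − 55.93494 = 0.5295100 u
E_B = 0.5295100 × 931.494 = 493.235 MeV
Per nucleus in joules: 493.235 MeV × 1.602e-13 J/MeV = 7.9016e-11 J
Per mole: 7.9016e-11 J × 6.022e23 mol⁻¹ = 4.7583e+13 J/mol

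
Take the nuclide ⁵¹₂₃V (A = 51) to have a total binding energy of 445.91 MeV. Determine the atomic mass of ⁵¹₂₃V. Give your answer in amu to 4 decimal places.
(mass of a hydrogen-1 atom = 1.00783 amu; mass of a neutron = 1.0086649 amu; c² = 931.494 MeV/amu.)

50.9440 amu

Mass defect = 445.91 MeV / (931.494 MeV/amu) = 0.478704 amu
Constituent mass = 23(1.00783) + 28(1.0086649) = 51.4227072 amu
Atomic mass = 51.4227072 − 0.478704 = 50.9440032 amu ≈ 50.9440 amu (to 4 decimal places)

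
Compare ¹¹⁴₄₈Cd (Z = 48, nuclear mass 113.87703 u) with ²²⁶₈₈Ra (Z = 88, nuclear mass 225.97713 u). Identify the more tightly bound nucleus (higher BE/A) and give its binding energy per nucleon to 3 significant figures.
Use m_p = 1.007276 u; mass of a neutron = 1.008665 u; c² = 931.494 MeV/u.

¹¹⁴₄₈Cd: Σm = 48(1.007276) + 66(1.008665) = 114.921138 u; Δm = 1.044108 u; E_B = 972.58 MeV; E_B/A = 8.531 MeV
²²⁶₈₈Ra: Σm = 88(1.007276) + 138(1.008665) = 227.836058 u; Δm = 1.858928 u; E_B = 1731.6 MeV; E_B/A = 7.662 MeV
¹¹⁴₄₈Cd has the higher binding energy per nucleon, so it is the more tightly bound nucleus.

¹¹⁴₄₈Cd; 8.53 MeV/nucleon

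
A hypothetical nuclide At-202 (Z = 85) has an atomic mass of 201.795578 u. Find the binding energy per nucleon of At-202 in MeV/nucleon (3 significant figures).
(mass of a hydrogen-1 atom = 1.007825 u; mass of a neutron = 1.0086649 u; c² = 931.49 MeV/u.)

Total constituent mass: 85 × 1.007825 + 117 × 1.0086649 = 203.6789183 u
The mass defect is 203.6789183 − 201.795578 = 1.8833403 u.
Converting to energy: 1.8833403 u × 931.49 MeV/u = 1754.31 MeV
Per nucleon: 1754.31 / 202 = 8.6847 MeV

8.68 MeV/nucleon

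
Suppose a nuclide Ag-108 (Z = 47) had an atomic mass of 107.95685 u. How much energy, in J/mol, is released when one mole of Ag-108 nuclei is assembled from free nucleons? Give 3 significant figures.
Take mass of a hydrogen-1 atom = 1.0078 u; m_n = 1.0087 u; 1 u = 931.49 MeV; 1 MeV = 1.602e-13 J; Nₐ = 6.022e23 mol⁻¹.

Mass of separated nucleons = 47(1.0078) + 61(1.0087) = 47.3666 + 61.5307 = 108.8973 u
Δm = 108.8973 − 107.95685 = 0.94045 u
E_B = 0.94045 × 931.49 = 876.020 MeV
Per nucleus in joules: 876.020 MeV × 1.602e-13 J/MeV = 1.4034e-10 J
Per mole: 1.4034e-10 J × 6.022e23 mol⁻¹ = 8.4513e+13 J/mol

8.45e+13 J/mol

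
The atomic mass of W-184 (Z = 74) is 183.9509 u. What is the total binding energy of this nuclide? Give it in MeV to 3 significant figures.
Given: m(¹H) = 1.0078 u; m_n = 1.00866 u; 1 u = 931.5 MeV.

1470 MeV

The nucleus contains 74 protons and 184 − 74 = 110 neutrons.
Total constituent mass: 74 × 1.0078 + 110 × 1.00866 = 185.52980 u
Mass defect Δm = 185.52980 − 183.9509 = 1.57890 u
Converting to energy: 1.57890 u × 931.5 MeV/u = 1470.75 MeV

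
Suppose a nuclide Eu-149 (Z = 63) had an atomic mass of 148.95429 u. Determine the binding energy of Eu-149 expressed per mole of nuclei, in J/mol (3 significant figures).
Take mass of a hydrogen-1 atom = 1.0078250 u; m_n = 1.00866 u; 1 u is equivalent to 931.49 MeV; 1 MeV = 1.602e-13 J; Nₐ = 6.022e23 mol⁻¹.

Σm = 63·m(¹H) + 86·m_n = 63.4929750 + 86.74476 = 150.2377350 u
The mass defect is 150.2377350 − 148.95429 = 1.2834450 u.
Converting to energy: 1.2834450 u × 931.49 MeV/u = 1195.52 MeV
Per nucleus in joules: 1195.52 MeV × 1.602e-13 J/MeV = 1.9152e-10 J
Per mole: 1.9152e-10 J × 6.022e23 mol⁻¹ = 1.1533e+14 J/mol

1.15e+14 J/mol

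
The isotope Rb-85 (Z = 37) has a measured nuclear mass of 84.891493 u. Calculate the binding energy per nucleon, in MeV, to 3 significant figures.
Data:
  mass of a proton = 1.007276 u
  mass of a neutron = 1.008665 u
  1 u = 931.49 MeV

8.70 MeV/nucleon

Z = 37, so N = A − Z = 85 − 37 = 48.
Mass of separated nucleons = 37(1.007276) + 48(1.008665) = 37.269212 + 48.415920 = 85.685132 u
The mass defect is 85.685132 − 84.891493 = 0.793639 u.
Converting to energy: 0.793639 u × 931.49 MeV/u = 739.267 MeV
Dividing by A = 85 gives 8.697 MeV per nucleon.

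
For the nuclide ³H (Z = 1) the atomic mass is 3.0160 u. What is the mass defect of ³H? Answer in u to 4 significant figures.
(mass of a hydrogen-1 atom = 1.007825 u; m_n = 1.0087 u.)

0.009225 u

Z = 1, so N = A − Z = 3 − 1 = 2.
Mass of separated nucleons = 1(1.007825) + 2(1.0087) = 1.007825 + 2.0174 = 3.025225 u
The mass defect is 3.025225 − 3.0160 = 0.009225 u.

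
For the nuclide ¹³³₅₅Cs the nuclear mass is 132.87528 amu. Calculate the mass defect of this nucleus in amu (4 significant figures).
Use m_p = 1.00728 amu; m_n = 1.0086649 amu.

With 55 protons and 78 neutrons (A = 133):
Σm = 55·m_p + 78·m_n = 55.40040 + 78.6758622 = 134.0762622 amu
The mass defect is 134.0762622 − 132.87528 = 1.2009822 amu.

1.201 amu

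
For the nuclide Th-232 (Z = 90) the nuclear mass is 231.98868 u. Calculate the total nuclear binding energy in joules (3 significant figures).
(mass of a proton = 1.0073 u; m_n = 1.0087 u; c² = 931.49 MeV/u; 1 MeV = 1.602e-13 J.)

Total constituent mass: 90 × 1.0073 + 142 × 1.0087 = 233.8924 u
The mass defect is 233.8924 − 231.98868 = 1.90372 u.
Binding energy = Δm·c² = 1.90372 × 931.49 MeV/u = 1773.30 MeV
In joules: 1773.30 MeV × 1.602e-13 J/MeV = 2.8408e-10 J

2.84e-10 J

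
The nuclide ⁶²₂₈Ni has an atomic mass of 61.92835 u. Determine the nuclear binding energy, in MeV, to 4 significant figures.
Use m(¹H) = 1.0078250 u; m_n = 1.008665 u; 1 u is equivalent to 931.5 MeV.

545.3 MeV

Z = 28, so N = A − Z = 62 − 28 = 34.
Mass of separated nucleons = 28(1.0078250) + 34(1.008665) = 28.2191000 + 34.294610 = 62.5137100 u
The mass defect is 62.5137100 − 61.92835 = 0.5853600 u.
Converting to energy: 0.5853600 u × 931.5 MeV/u = 545.263 MeV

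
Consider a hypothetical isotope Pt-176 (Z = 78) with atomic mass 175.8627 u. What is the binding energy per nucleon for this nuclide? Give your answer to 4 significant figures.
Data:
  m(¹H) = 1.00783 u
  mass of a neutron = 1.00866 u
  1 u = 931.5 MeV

Total constituent mass: 78 × 1.00783 + 98 × 1.00866 = 177.45942 u
Mass defect Δm = 177.45942 − 175.8627 = 1.59672 u
Binding energy = Δm·c² = 1.59672 × 931.5 MeV/u = 1487.34 MeV
Per nucleon: 1487.34 / 176 = 8.451 MeV

8.451 MeV/nucleon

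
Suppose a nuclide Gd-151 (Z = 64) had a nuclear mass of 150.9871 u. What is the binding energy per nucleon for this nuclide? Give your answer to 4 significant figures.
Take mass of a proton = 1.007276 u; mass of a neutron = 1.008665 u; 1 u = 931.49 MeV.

7.603 MeV/nucleon

The nucleus contains 64 protons and 151 − 64 = 87 neutrons.
Mass of separated nucleons = 64(1.007276) + 87(1.008665) = 64.465664 + 87.753855 = 152.219519 u
The mass defect is 152.219519 − 150.9871 = 1.232419 u.
E_B = 1.232419 × 931.49 = 1147.99 MeV
BE/A = 1147.99 MeV / 151 = 7.603 MeV/nucleon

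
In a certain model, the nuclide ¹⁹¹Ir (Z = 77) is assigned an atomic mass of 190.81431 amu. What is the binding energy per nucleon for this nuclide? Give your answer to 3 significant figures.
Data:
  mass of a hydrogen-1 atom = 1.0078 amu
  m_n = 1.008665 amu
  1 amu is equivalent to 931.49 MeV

8.65 MeV/nucleon

The nucleus contains 77 protons and 191 − 77 = 114 neutrons.
Total constituent mass: 77 × 1.0078 + 114 × 1.008665 = 192.588410 amu
Mass defect Δm = 192.588410 − 190.81431 = 1.774100 amu
E_B = 1.774100 × 931.49 = 1652.56 MeV
Per nucleon: 1652.56 / 191 = 8.652 MeV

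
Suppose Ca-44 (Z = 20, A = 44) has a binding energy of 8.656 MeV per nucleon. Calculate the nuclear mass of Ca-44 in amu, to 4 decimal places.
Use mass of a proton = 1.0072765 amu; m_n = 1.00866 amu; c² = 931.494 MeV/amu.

43.9445 amu

Total binding energy = 44 × 8.656 = 380.864 MeV
Mass defect = 380.864 MeV / (931.494 MeV/amu) = 0.408874 amu
Constituent mass = 20(1.0072765) + 24(1.00866) = 44.3533700 amu
Nuclear mass = 44.3533700 − 0.408874 = 43.9444960 amu ≈ 43.9445 amu (to 4 decimal places)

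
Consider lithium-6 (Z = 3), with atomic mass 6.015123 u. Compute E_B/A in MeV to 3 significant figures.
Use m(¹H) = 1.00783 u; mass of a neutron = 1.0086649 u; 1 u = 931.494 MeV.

5.33 MeV/nucleon

The nucleus contains 3 protons and 6 − 3 = 3 neutrons.
Mass of separated nucleons = 3(1.00783) + 3(1.0086649) = 3.02349 + 3.0259947 = 6.0494847 u
Δm = 6.0494847 − 6.015123 = 0.0343617 u
Binding energy = Δm·c² = 0.0343617 × 931.494 MeV/u = 32.0077 MeV
Per nucleon: 32.0077 / 6 = 5.3346 MeV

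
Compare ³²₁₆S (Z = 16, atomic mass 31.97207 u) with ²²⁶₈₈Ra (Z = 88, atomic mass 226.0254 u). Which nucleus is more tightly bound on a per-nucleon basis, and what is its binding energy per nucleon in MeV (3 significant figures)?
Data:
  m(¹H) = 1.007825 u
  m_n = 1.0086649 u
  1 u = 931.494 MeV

³²₁₆S: Σm = 16(1.007825) + 16(1.0086649) = 32.2638384 u; Δm = 0.2917684 u; E_B = 271.78 MeV; E_B/A = 8.493 MeV
²²⁶₈₈Ra: Σm = 88(1.007825) + 138(1.0086649) = 227.8843562 u; Δm = 1.8589562 u; E_B = 1731.6 MeV; E_B/A = 7.662 MeV
³²₁₆S has the higher binding energy per nucleon, so it is the more tightly bound nucleus.

³²₁₆S; 8.49 MeV/nucleon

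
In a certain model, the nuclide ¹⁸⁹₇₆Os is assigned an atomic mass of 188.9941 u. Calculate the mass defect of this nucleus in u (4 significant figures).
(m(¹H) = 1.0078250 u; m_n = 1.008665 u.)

1.580 u

With 76 protons and 113 neutrons (A = 189):
Mass of separated nucleons = 76(1.0078250) + 113(1.008665) = 76.5947000 + 113.979145 = 190.5738450 u
Δm = 190.5738450 − 188.9941 = 1.5797450 u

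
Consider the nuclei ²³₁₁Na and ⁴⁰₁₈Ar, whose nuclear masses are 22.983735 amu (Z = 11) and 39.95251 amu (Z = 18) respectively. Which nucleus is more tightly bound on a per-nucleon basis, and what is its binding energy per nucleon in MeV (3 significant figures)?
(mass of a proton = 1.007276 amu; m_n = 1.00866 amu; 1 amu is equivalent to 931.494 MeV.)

⁴⁰₁₈Ar; 8.59 MeV/nucleon

²³₁₁Na: Σm = 11(1.007276) + 12(1.00866) = 23.183956 amu; Δm = 0.200221 amu; E_B = 186.50 MeV; E_B/A = 8.109 MeV
⁴⁰₁₈Ar: Σm = 18(1.007276) + 22(1.00866) = 40.321488 amu; Δm = 0.368978 amu; E_B = 343.70 MeV; E_B/A = 8.593 MeV
⁴⁰₁₈Ar has the higher binding energy per nucleon, so it is the more tightly bound nucleus.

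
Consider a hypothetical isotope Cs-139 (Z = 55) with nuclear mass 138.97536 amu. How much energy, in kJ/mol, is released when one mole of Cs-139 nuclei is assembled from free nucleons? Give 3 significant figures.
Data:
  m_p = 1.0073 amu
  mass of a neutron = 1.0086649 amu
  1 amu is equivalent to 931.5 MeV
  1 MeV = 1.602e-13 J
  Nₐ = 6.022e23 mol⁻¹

1.04e+11 kJ/mol

Z = 55, so N = A − Z = 139 − 55 = 84.
Total constituent mass: 55 × 1.0073 + 84 × 1.0086649 = 140.1293516 amu
Mass defect Δm = 140.1293516 − 138.97536 = 1.1539916 amu
Converting to energy: 1.1539916 amu × 931.5 MeV/amu = 1074.94 MeV
Per nucleus in joules: 1074.94 MeV × 1.602e-13 J/MeV = 1.7221e-10 J
Per mole: 1.7221e-10 J × 6.022e23 mol⁻¹ = 1.0370e+14 J/mol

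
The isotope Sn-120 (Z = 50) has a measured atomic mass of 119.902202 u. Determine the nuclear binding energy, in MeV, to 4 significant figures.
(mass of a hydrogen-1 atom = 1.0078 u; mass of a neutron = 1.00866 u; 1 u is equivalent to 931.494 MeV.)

Z = 50, so N = A − Z = 120 − 50 = 70.
Mass of separated nucleons = 50(1.0078) + 70(1.00866) = 50.3900 + 70.60620 = 120.99620 u
The mass defect is 120.99620 − 119.902202 = 1.093998 u.
Binding energy = Δm·c² = 1.093998 × 931.494 MeV/u = 1019.05 MeV

1019 MeV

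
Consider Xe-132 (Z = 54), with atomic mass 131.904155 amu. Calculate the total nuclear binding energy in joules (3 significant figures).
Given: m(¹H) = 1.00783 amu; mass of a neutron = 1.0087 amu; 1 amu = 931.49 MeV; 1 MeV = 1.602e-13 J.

Mass of separated nucleons = 54(1.00783) + 78(1.0087) = 54.42282 + 78.6786 = 133.10142 amu
Δm = 133.10142 − 131.904155 = 1.197265 amu
Binding energy = Δm·c² = 1.197265 × 931.49 MeV/amu = 1115.24 MeV
In joules: 1115.24 MeV × 1.602e-13 J/MeV = 1.7866e-10 J

1.79e-10 J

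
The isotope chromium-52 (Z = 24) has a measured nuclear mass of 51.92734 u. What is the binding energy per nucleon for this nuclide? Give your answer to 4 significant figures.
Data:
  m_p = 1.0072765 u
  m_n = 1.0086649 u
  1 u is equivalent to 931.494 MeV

8.776 MeV/nucleon

Total constituent mass: 24 × 1.0072765 + 28 × 1.0086649 = 52.4172532 u
Mass defect Δm = 52.4172532 − 51.92734 = 0.4899132 u
Converting to energy: 0.4899132 u × 931.494 MeV/u = 456.351 MeV
Dividing by A = 52 gives 8.776 MeV per nucleon.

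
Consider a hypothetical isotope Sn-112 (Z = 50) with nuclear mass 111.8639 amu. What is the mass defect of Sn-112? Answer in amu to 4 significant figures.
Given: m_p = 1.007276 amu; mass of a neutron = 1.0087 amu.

1.039 amu

Mass of separated nucleons = 50(1.007276) + 62(1.0087) = 50.363800 + 62.5394 = 112.903200 amu
Mass defect Δm = 112.903200 − 111.8639 = 1.039300 amu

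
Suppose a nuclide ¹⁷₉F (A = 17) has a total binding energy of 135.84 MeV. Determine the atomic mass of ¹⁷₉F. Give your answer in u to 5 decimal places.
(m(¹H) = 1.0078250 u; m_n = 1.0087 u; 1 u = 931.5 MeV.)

16.99420 u

Mass defect = 135.84 MeV / (931.5 MeV/u) = 0.1458293 u
Constituent mass = 9(1.0078250) + 8(1.0087) = 17.1400250 u
Atomic mass = 17.1400250 − 0.1458293 = 16.9941957 u ≈ 16.99420 u (to 5 decimal places)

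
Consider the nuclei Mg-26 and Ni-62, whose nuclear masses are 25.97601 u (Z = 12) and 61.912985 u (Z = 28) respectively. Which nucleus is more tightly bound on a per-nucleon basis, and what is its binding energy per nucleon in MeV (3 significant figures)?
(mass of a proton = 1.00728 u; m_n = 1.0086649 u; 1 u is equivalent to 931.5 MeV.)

Mg-26: Σm = 12(1.00728) + 14(1.0086649) = 26.2086686 u; Δm = 0.2326586 u; E_B = 216.72 MeV; E_B/A = 8.335 MeV
Ni-62: Σm = 28(1.00728) + 34(1.0086649) = 62.4984466 u; Δm = 0.5854616 u; E_B = 545.36 MeV; E_B/A = 8.796 MeV
Ni-62 has the higher binding energy per nucleon, so it is the more tightly bound nucleus.

Ni-62; 8.80 MeV/nucleon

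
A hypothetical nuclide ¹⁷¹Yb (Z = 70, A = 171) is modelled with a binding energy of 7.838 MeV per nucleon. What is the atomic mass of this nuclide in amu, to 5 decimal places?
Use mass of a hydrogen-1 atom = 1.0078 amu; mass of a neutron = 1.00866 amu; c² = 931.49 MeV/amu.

170.98178 amu

Total binding energy = 171 × 7.838 = 1340.298 MeV
Mass defect = 1340.298 MeV / (931.49 MeV/amu) = 1.4388754 amu
Constituent mass = 70(1.0078) + 101(1.00866) = 172.42066 amu
Atomic mass = 172.42066 − 1.4388754 = 170.9817846 amu ≈ 170.98178 amu (to 5 decimal places)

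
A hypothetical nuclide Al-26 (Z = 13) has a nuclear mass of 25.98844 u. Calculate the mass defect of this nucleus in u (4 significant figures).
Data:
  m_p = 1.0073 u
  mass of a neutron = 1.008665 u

0.2191 u

Z = 13, so N = A − Z = 26 − 13 = 13.
Σm = 13·m_p + 13·m_n = 13.0949 + 13.112645 = 26.207545 u
Δm = 26.207545 − 25.98844 = 0.219105 u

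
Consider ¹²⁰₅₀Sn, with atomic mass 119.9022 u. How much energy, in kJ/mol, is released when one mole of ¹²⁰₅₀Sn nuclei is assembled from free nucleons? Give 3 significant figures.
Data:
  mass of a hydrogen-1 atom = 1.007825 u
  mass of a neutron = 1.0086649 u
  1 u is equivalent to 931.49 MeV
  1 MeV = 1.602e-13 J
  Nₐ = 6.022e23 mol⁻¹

Mass of separated nucleons = 50(1.007825) + 70(1.0086649) = 50.391250 + 70.6065430 = 120.9977930 u
Mass defect Δm = 120.9977930 − 119.9022 = 1.0955930 u
E_B = 1.0955930 × 931.49 = 1020.53 MeV
Per nucleus in joules: 1020.53 MeV × 1.602e-13 J/MeV = 1.6349e-10 J
Per mole: 1.6349e-10 J × 6.022e23 mol⁻¹ = 9.8454e+13 J/mol

9.85e+10 kJ/mol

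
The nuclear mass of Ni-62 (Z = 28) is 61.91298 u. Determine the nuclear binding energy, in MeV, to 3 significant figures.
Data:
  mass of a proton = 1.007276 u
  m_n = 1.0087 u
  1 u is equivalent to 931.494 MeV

Mass of separated nucleons = 28(1.007276) + 34(1.0087) = 28.203728 + 34.2958 = 62.499528 u
Δm = 62.499528 − 61.91298 = 0.586548 u
E_B = 0.586548 × 931.494 = 546.366 MeV

546 MeV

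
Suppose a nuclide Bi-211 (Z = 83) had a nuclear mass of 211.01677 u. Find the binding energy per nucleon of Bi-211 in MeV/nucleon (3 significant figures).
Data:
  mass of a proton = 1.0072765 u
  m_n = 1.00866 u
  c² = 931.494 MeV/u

7.49 MeV/nucleon

With 83 protons and 128 neutrons (A = 211):
Mass of separated nucleons = 83(1.0072765) + 128(1.00866) = 83.6039495 + 129.10848 = 212.7124295 u
Δm = 212.7124295 − 211.01677 = 1.6956595 u
E_B = 1.6956595 × 931.494 = 1579.50 MeV
BE/A = 1579.50 MeV / 211 = 7.486 MeV/nucleon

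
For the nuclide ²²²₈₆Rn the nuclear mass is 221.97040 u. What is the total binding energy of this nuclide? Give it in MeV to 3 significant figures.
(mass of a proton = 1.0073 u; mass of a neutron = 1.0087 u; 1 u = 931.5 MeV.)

Mass of separated nucleons = 86(1.0073) + 136(1.0087) = 86.6278 + 137.1832 = 223.8110 u
Δm = 223.8110 − 221.97040 = 1.84060 u
E_B = 1.84060 × 931.5 = 1714.52 MeV

1710 MeV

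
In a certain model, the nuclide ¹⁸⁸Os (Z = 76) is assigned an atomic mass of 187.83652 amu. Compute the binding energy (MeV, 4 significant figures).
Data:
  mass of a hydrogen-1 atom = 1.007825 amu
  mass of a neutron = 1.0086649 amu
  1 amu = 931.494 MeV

The nucleus contains 76 protons and 188 − 76 = 112 neutrons.
Total constituent mass: 76 × 1.007825 + 112 × 1.0086649 = 189.5651688 amu
Δm = 189.5651688 − 187.83652 = 1.7286488 amu
E_B = 1.7286488 × 931.494 = 1610.23 MeV

1610 MeV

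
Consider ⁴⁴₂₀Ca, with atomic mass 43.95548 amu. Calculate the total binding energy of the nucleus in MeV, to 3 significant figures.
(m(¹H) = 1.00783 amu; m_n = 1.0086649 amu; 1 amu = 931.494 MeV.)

Z = 20, so N = A − Z = 44 − 20 = 24.
Total constituent mass: 20 × 1.00783 + 24 × 1.0086649 = 44.3645576 amu
Mass defect Δm = 44.3645576 − 43.95548 = 0.4090776 amu
Converting to energy: 0.4090776 amu × 931.494 MeV/amu = 381.053 MeV

381 MeV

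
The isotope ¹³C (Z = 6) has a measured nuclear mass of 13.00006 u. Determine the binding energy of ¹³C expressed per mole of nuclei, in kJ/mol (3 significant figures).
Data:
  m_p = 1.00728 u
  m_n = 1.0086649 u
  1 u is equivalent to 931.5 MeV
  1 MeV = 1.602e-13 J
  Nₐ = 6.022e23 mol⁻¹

Mass of separated nucleons = 6(1.00728) + 7(1.0086649) = 6.04368 + 7.0606543 = 13.1043343 u
Mass defect Δm = 13.1043343 − 13.00006 = 0.1042743 u
E_B = 0.1042743 × 931.5 = 97.1315 MeV
Per nucleus in joules: 97.1315 MeV × 1.602e-13 J/MeV = 1.5560e-11 J
Per mole: 1.5560e-11 J × 6.022e23 mol⁻¹ = 9.3702e+12 J/mol

9.37e+09 kJ/mol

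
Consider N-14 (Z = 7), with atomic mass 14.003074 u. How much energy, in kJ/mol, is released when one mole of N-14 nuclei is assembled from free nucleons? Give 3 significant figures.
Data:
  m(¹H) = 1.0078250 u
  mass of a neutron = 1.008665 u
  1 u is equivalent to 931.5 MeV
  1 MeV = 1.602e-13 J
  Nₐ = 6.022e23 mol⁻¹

Mass of separated nucleons = 7(1.0078250) + 7(1.008665) = 7.0547750 + 7.060655 = 14.1154300 u
Δm = 14.1154300 − 14.003074 = 0.1123560 u
E_B = 0.1123560 × 931.5 = 104.660 MeV
Per nucleus in joules: 104.660 MeV × 1.602e-13 J/MeV = 1.6767e-11 J
Per mole: 1.6767e-11 J × 6.022e23 mol⁻¹ = 1.0097e+13 J/mol

1.01e+10 kJ/mol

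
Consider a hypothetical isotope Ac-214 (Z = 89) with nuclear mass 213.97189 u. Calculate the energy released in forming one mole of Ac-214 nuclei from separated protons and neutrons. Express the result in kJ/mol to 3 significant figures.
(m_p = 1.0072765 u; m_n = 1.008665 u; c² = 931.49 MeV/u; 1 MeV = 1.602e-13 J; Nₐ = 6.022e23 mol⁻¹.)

1.58e+11 kJ/mol

With 89 protons and 125 neutrons (A = 214):
Total constituent mass: 89 × 1.0072765 + 125 × 1.008665 = 215.7307335 u
Mass defect Δm = 215.7307335 − 213.97189 = 1.7588435 u
E_B = 1.7588435 × 931.49 = 1638.35 MeV
Per nucleus in joules: 1638.35 MeV × 1.602e-13 J/MeV = 2.6246e-10 J
Per mole: 2.6246e-10 J × 6.022e23 mol⁻¹ = 1.5805e+14 J/mol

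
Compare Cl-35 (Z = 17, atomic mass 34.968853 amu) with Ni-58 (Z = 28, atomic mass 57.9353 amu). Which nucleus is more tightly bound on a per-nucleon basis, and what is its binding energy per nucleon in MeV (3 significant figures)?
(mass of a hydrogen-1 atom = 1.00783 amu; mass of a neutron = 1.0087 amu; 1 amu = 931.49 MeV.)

Cl-35: Σm = 17(1.00783) + 18(1.0087) = 35.28971 amu; Δm = 0.320857 amu; E_B = 298.88 MeV; E_B/A = 8.539 MeV
Ni-58: Σm = 28(1.00783) + 30(1.0087) = 58.48024 amu; Δm = 0.54494 amu; E_B = 507.61 MeV; E_B/A = 8.752 MeV
Ni-58 has the higher binding energy per nucleon, so it is the more tightly bound nucleus.

Ni-58; 8.75 MeV/nucleon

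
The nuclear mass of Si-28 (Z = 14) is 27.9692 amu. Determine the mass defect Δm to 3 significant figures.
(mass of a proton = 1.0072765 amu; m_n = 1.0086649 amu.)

Mass of separated nucleons = 14(1.0072765) + 14(1.0086649) = 14.1018710 + 14.1213086 = 28.2231796 amu
The mass defect is 28.2231796 − 27.9692 = 0.2539796 amu.

0.254 amu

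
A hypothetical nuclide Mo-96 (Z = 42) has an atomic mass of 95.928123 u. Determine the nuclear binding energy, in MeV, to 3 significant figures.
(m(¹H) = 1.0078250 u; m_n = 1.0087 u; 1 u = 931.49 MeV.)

Z = 42, so N = A − Z = 96 − 42 = 54.
Total constituent mass: 42 × 1.0078250 + 54 × 1.0087 = 96.7984500 u
Δm = 96.7984500 − 95.928123 = 0.8703270 u
Binding energy = Δm·c² = 0.8703270 × 931.49 MeV/u = 810.701 MeV

811 MeV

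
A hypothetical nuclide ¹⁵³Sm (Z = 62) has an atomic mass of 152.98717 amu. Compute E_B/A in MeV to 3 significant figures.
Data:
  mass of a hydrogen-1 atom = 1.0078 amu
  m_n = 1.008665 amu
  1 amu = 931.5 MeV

Z = 62, so N = A − Z = 153 − 62 = 91.
Σm = 62·m(¹H) + 91·m_n = 62.4836 + 91.788515 = 154.272115 amu
Δm = 154.272115 − 152.98717 = 1.284945 amu
Binding energy = Δm·c² = 1.284945 × 931.5 MeV/amu = 1196.93 MeV
Per nucleon: 1196.93 / 153 = 7.823 MeV

7.82 MeV/nucleon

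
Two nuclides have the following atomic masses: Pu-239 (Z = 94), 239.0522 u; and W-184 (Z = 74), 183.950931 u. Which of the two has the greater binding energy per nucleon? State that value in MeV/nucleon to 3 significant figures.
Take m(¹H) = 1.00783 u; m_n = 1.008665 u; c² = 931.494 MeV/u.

Pu-239: Σm = 94(1.00783) + 145(1.008665) = 240.992445 u; Δm = 1.940245 u; E_B = 1807.3 MeV; E_B/A = 7.562 MeV
W-184: Σm = 74(1.00783) + 110(1.008665) = 185.532570 u; Δm = 1.581639 u; E_B = 1473.3 MeV; E_B/A = 8.007 MeV
W-184 has the higher binding energy per nucleon, so it is the more tightly bound nucleus.

W-184; 8.01 MeV/nucleon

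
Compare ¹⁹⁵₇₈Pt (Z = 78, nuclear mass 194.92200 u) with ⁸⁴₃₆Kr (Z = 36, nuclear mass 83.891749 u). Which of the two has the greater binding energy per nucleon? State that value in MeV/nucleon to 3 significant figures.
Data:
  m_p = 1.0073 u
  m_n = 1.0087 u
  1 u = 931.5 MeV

⁸⁴₃₆Kr; 8.75 MeV/nucleon

¹⁹⁵₇₈Pt: Σm = 78(1.0073) + 117(1.0087) = 196.5873 u; Δm = 1.66530 u; E_B = 1551.2 MeV; E_B/A = 7.955 MeV
⁸⁴₃₆Kr: Σm = 36(1.0073) + 48(1.0087) = 84.6804 u; Δm = 0.788651 u; E_B = 734.63 MeV; E_B/A = 8.746 MeV
⁸⁴₃₆Kr has the higher binding energy per nucleon, so it is the more tightly bound nucleus.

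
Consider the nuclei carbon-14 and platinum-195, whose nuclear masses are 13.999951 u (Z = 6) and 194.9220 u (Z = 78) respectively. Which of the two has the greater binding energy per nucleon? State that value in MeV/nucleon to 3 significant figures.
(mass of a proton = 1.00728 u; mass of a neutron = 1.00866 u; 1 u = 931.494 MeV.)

platinum-195; 7.93 MeV/nucleon

carbon-14: Σm = 6(1.00728) + 8(1.00866) = 14.11296 u; Δm = 0.113009 u; E_B = 105.27 MeV; E_B/A = 7.519 MeV
platinum-195: Σm = 78(1.00728) + 117(1.00866) = 196.58106 u; Δm = 1.65906 u; E_B = 1545.4 MeV; E_B/A = 7.925 MeV
platinum-195 has the higher binding energy per nucleon, so it is the more tightly bound nucleus.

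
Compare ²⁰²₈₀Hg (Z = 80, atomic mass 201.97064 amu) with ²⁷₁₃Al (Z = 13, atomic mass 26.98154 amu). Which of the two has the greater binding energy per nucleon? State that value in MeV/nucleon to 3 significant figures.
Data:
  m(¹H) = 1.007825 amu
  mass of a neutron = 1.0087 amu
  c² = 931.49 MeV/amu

²⁰²₈₀Hg: Σm = 80(1.007825) + 122(1.0087) = 203.687400 amu; Δm = 1.716760 amu; E_B = 1599.14 MeV; E_B/A = 7.917 MeV
²⁷₁₃Al: Σm = 13(1.007825) + 14(1.0087) = 27.223525 amu; Δm = 0.241985 amu; E_B = 225.407 MeV; E_B/A = 8.348 MeV
²⁷₁₃Al has the higher binding energy per nucleon, so it is the more tightly bound nucleus.

²⁷₁₃Al; 8.35 MeV/nucleon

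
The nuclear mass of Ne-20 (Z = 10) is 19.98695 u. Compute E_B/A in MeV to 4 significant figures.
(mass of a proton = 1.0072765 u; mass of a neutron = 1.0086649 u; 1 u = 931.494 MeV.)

With 10 protons and 10 neutrons (A = 20):
Mass of separated nucleons = 10(1.0072765) + 10(1.0086649) = 10.0727650 + 10.0866490 = 20.1594140 u
Mass defect Δm = 20.1594140 − 19.98695 = 0.1724640 u
Converting to energy: 0.1724640 u × 931.494 MeV/u = 160.649 MeV
BE/A = 160.649 MeV / 20 = 8.032 MeV/nucleon

8.032 MeV/nucleon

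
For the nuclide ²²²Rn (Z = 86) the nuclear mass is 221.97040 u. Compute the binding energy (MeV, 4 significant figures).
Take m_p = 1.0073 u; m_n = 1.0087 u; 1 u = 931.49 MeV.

1715 MeV

Total constituent mass: 86 × 1.0073 + 136 × 1.0087 = 223.8110 u
The mass defect is 223.8110 − 221.97040 = 1.84060 u.
Binding energy = Δm·c² = 1.84060 × 931.49 MeV/u = 1714.50 MeV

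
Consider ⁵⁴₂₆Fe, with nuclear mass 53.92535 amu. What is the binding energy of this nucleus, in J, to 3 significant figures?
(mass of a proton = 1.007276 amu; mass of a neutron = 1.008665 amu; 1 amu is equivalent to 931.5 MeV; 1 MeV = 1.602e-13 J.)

7.56e-11 J

Mass of separated nucleons = 26(1.007276) + 28(1.008665) = 26.189176 + 28.242620 = 54.431796 amu
The mass defect is 54.431796 − 53.92535 = 0.506446 amu.
Converting to energy: 0.506446 amu × 931.5 MeV/amu = 471.754 MeV
In joules: 471.754 MeV × 1.602e-13 J/MeV = 7.5575e-11 J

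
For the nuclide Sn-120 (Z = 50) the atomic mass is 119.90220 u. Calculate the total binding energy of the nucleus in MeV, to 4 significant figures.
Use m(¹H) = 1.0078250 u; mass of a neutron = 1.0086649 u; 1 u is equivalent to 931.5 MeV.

1021 MeV

Z = 50, so N = A − Z = 120 − 50 = 70.
Σm = 50·m(¹H) + 70·m_n = 50.3912500 + 70.6065430 = 120.9977930 u
Mass defect Δm = 120.9977930 − 119.90220 = 1.0955930 u
E_B = 1.0955930 × 931.5 = 1020.54 MeV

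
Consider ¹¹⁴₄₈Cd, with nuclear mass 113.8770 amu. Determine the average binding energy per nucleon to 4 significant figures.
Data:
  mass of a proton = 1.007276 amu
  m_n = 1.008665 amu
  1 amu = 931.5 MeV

Mass of separated nucleons = 48(1.007276) + 66(1.008665) = 48.349248 + 66.571890 = 114.921138 amu
The mass defect is 114.921138 − 113.8770 = 1.044138 amu.
E_B = 1.044138 × 931.5 = 972.615 MeV
BE/A = 972.615 MeV / 114 = 8.532 MeV/nucleon

8.532 MeV/nucleon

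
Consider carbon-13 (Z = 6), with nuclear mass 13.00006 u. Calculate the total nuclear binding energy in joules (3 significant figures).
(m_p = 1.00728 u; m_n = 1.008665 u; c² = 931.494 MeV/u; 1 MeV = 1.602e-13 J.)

Total constituent mass: 6 × 1.00728 + 7 × 1.008665 = 13.104335 u
Δm = 13.104335 − 13.00006 = 0.104275 u
Binding energy = Δm·c² = 0.104275 × 931.494 MeV/u = 97.1315 MeV
In joules: 97.1315 MeV × 1.602e-13 J/MeV = 1.5560e-11 J

1.56e-11 J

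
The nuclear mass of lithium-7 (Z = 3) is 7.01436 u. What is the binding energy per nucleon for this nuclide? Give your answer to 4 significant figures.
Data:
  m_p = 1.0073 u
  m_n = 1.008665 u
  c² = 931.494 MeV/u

5.616 MeV/nucleon

Total constituent mass: 3 × 1.0073 + 4 × 1.008665 = 7.056560 u
Mass defect Δm = 7.056560 − 7.01436 = 0.042200 u
Converting to energy: 0.042200 u × 931.494 MeV/u = 39.3090 MeV
Dividing by A = 7 gives 5.616 MeV per nucleon.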